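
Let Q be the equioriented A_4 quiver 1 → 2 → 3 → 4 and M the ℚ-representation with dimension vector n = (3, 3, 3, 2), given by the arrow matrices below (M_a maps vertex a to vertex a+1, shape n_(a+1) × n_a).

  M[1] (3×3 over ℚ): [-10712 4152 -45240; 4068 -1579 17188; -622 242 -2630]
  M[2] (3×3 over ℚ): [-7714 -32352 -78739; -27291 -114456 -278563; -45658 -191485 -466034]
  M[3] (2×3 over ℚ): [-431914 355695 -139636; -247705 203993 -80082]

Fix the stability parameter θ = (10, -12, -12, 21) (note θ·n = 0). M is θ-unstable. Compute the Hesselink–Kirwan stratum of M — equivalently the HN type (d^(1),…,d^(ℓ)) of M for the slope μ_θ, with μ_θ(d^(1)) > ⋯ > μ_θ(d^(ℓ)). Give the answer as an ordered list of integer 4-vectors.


Barcode: M ≅ I[1,1], I[1,4]^2, I[2,3]. HN layers by μ_θ (4 steps, strictly decreasing):
  μ^(1)=21; μ^(2)=10; μ^(3)=-14/3; μ^(4)=-12

((0, 0, 0, 2); (1, 0, 0, 0); (2, 2, 2, 0); (0, 1, 1, 0))


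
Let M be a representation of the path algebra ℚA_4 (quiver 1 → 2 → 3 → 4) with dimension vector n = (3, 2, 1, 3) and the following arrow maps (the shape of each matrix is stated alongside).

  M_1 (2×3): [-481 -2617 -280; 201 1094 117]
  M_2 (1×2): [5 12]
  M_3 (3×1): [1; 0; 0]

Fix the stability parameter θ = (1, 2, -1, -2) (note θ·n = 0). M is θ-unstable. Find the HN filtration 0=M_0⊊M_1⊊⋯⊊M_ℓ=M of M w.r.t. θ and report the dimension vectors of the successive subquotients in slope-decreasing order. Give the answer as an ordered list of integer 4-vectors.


Via rank(M_{q-1}∘⋯∘M_p): M ≅ I[1,1], I[1,2], I[1,4], I[4,4]^2.
μ_θ-semistable layers: μ^(1)=2; μ^(2)=1; μ^(3)=0; μ^(4)=-2

((0, 1, 0, 0); (2, 0, 0, 0); (1, 1, 1, 1); (0, 0, 0, 2))


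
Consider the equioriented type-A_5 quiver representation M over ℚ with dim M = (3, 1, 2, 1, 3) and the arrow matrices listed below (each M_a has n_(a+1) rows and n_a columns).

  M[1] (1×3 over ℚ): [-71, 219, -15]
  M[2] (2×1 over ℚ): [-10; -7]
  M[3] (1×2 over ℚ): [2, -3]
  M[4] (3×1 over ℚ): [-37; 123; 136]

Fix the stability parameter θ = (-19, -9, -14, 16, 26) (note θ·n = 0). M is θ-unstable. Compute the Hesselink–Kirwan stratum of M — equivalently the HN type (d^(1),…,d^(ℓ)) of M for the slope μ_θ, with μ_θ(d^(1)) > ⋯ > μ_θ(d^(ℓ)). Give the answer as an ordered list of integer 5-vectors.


Via rank(M_{q-1}∘⋯∘M_p): M ≅ I[1,1]^2, I[1,5], I[3,3], I[5,5]^2.
μ_θ-semistable layers: μ^(1)=26; μ^(2)=16; μ^(3)=-23/2; μ^(4)=-14; μ^(5)=-19

((0, 0, 0, 0, 3); (0, 0, 0, 1, 0); (0, 1, 1, 0, 0); (0, 0, 1, 0, 0); (3, 0, 0, 0, 0))


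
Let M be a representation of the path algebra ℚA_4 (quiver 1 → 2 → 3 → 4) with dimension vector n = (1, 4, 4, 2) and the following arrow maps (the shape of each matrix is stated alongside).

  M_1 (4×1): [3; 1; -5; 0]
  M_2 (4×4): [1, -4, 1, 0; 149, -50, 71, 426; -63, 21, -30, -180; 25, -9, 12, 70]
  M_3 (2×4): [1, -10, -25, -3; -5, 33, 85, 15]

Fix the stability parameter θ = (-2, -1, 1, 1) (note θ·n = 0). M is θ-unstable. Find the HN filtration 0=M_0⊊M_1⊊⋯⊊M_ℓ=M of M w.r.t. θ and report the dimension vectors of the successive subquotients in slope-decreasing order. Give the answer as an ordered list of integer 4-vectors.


Via rank(M_{q-1}∘⋯∘M_p): M ≅ I[1,4], I[2,2], I[2,3], I[2,4], I[3,3].
μ_θ-semistable layers: μ^(1)=1; μ^(2)=-1; μ^(3)=-2

((0, 0, 4, 2); (0, 4, 0, 0); (1, 0, 0, 0))


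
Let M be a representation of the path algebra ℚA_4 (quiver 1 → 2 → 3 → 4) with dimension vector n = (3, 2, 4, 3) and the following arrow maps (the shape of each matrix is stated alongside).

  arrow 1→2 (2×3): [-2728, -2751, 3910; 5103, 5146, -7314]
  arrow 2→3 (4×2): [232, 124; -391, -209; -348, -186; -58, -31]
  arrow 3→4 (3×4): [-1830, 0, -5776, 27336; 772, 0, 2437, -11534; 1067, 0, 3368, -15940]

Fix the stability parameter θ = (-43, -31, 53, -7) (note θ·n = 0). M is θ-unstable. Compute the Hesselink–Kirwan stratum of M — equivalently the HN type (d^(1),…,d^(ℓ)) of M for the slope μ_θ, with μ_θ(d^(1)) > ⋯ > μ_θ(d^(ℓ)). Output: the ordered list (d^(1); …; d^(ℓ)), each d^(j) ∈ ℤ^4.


Via rank(M_{q-1}∘⋯∘M_p): M ≅ I[1,1], I[1,3]^2, I[3,4]^2, I[4,4].
μ_θ-semistable layers: μ^(1)=53; μ^(2)=23; μ^(3)=-7; μ^(4)=-31; μ^(5)=-43

((0, 0, 2, 0); (0, 0, 2, 2); (0, 0, 0, 1); (0, 2, 0, 0); (3, 0, 0, 0))


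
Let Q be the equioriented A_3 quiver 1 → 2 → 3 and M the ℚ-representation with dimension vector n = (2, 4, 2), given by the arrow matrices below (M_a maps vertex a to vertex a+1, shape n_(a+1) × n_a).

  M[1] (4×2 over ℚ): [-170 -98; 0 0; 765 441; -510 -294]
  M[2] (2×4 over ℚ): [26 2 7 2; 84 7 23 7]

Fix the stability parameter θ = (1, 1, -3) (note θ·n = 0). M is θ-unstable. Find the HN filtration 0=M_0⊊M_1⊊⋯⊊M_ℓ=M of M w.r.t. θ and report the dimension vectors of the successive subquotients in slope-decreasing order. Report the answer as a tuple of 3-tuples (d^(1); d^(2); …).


Via rank(M_{q-1}∘⋯∘M_p): M ≅ I[1,1], I[1,3], I[2,2]^2, I[2,3].
μ_θ-semistable layers: μ^(1)=1; μ^(2)=-1/3; μ^(3)=-1

((1, 2, 0); (1, 1, 1); (0, 1, 1))


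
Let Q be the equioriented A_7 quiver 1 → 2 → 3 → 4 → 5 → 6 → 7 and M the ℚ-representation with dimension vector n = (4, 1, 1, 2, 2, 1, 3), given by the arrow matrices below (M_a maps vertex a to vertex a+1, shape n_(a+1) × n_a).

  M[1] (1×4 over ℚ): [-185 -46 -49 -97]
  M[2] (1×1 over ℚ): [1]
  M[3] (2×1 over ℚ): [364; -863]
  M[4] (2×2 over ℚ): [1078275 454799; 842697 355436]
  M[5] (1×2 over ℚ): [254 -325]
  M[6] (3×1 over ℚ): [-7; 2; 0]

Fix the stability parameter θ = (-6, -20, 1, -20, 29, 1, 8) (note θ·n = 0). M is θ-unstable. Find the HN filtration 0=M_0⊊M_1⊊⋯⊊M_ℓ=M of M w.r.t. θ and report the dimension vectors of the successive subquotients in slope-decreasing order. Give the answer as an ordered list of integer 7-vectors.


Via rank(M_{q-1}∘⋯∘M_p): M ≅ I[1,1]^3, I[1,7], I[4,5], I[7,7]^2.
μ_θ-semistable layers: μ^(1)=29; μ^(2)=38/3; μ^(3)=8; μ^(4)=-6; μ^(5)=-19/2; μ^(6)=-13; μ^(7)=-20

((0, 0, 0, 0, 1, 0, 0); (0, 0, 0, 0, 1, 1, 1); (0, 0, 0, 0, 0, 0, 2); (3, 0, 0, 0, 0, 0, 0); (0, 0, 1, 1, 0, 0, 0); (1, 1, 0, 0, 0, 0, 0); (0, 0, 0, 1, 0, 0, 0))


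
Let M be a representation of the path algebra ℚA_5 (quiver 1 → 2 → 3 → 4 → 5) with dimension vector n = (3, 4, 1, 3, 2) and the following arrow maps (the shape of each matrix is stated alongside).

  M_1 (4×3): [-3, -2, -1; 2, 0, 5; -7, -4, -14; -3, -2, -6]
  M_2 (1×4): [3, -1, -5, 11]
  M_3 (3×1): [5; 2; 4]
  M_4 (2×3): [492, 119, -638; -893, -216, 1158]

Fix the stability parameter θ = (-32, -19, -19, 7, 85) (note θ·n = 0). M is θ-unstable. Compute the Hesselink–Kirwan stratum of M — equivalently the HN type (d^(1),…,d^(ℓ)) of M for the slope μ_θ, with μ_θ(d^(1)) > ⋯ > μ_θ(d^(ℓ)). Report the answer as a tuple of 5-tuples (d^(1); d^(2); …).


Barcode: M ≅ I[1,2]^2, I[1,5], I[2,2], I[4,4], I[4,5]. HN layers by μ_θ (4 steps, strictly decreasing):
  μ^(1)=85; μ^(2)=7; μ^(3)=-19; μ^(4)=-32

((0, 0, 0, 0, 2); (0, 0, 0, 3, 0); (0, 4, 1, 0, 0); (3, 0, 0, 0, 0))


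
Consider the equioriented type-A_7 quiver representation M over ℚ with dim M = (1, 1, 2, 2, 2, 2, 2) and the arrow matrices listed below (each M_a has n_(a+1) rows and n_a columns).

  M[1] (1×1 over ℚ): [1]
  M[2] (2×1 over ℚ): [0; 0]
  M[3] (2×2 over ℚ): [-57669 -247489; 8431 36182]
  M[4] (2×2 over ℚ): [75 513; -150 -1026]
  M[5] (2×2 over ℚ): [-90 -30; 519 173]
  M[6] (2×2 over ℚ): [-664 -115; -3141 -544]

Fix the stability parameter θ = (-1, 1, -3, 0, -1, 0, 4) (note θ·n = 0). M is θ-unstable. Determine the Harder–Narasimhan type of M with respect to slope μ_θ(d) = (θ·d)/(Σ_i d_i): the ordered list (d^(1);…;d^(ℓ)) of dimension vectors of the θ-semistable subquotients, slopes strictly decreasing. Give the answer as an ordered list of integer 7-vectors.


Interval decomposition of M: I[1,2], I[3,4], I[3,7], I[5,5], I[6,7].
HN type (ℓ=6): μ^(1)=4; μ^(2)=1; μ^(3)=0; μ^(4)=-1/2; μ^(5)=-1; μ^(6)=-3

((0, 0, 0, 0, 0, 0, 2); (0, 1, 0, 0, 0, 0, 0); (0, 0, 0, 1, 0, 2, 0); (0, 0, 0, 1, 1, 0, 0); (1, 0, 0, 0, 1, 0, 0); (0, 0, 2, 0, 0, 0, 0))


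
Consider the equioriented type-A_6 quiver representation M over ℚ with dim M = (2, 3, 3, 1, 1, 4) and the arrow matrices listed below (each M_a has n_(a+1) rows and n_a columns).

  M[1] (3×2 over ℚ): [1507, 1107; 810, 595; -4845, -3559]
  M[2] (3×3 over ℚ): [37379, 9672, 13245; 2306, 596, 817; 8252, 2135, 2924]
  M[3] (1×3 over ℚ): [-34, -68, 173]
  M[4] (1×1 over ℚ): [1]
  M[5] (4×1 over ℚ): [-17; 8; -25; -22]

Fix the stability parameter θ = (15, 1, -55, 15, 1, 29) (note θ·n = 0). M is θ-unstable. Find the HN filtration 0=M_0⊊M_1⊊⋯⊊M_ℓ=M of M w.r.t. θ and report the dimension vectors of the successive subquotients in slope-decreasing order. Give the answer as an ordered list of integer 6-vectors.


Via rank(M_{q-1}∘⋯∘M_p): M ≅ I[1,3], I[1,6], I[2,3], I[6,6]^3.
μ_θ-semistable layers: μ^(1)=29; μ^(2)=8; μ^(3)=-13; μ^(4)=-27

((0, 0, 0, 0, 0, 4); (0, 0, 0, 1, 1, 0); (2, 2, 2, 0, 0, 0); (0, 1, 1, 0, 0, 0))


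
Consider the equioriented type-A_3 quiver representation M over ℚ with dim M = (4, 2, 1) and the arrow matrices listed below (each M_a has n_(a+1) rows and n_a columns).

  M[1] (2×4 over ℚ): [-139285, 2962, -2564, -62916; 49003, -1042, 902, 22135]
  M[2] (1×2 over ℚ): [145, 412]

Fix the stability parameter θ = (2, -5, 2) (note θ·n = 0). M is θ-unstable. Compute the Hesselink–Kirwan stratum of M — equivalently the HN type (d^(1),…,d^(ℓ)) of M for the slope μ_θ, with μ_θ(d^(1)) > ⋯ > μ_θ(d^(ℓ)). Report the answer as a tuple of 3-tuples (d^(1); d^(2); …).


Interval decomposition of M: I[1,1]^2, I[1,2], I[1,3].
HN type (ℓ=2): μ^(1)=2; μ^(2)=-3/2

((2, 0, 1); (2, 2, 0))


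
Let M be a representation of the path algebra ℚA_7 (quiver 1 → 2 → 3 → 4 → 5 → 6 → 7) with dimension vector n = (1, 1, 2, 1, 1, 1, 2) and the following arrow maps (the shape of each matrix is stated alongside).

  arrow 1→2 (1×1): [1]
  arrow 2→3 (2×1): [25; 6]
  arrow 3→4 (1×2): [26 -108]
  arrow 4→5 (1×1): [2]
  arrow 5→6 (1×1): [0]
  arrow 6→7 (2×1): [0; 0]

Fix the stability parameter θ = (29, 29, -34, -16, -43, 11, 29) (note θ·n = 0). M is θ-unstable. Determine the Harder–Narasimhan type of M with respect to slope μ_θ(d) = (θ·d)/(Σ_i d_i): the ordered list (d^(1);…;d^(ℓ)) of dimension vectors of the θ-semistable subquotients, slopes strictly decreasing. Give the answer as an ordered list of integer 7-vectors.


Interval decomposition of M: I[1,5], I[3,3], I[6,6], I[7,7]^2.
HN type (ℓ=4): μ^(1)=29; μ^(2)=11; μ^(3)=-7; μ^(4)=-34

((0, 0, 0, 0, 0, 0, 2); (0, 0, 0, 0, 0, 1, 0); (1, 1, 1, 1, 1, 0, 0); (0, 0, 1, 0, 0, 0, 0))


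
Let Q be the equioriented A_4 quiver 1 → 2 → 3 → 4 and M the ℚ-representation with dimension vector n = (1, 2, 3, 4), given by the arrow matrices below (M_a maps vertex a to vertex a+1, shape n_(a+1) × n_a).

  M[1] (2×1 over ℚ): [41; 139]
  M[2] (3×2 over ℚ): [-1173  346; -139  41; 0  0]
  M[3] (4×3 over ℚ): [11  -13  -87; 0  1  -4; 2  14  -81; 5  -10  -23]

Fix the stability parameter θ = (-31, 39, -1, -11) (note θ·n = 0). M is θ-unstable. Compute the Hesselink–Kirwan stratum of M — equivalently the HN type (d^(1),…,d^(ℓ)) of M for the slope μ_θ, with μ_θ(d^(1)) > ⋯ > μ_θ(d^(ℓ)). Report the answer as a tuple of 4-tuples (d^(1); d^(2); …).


Via rank(M_{q-1}∘⋯∘M_p): M ≅ I[1,4], I[2,4], I[3,4], I[4,4].
μ_θ-semistable layers: μ^(1)=9; μ^(2)=-6; μ^(3)=-11; μ^(4)=-31

((0, 2, 2, 2); (0, 0, 1, 1); (0, 0, 0, 1); (1, 0, 0, 0))


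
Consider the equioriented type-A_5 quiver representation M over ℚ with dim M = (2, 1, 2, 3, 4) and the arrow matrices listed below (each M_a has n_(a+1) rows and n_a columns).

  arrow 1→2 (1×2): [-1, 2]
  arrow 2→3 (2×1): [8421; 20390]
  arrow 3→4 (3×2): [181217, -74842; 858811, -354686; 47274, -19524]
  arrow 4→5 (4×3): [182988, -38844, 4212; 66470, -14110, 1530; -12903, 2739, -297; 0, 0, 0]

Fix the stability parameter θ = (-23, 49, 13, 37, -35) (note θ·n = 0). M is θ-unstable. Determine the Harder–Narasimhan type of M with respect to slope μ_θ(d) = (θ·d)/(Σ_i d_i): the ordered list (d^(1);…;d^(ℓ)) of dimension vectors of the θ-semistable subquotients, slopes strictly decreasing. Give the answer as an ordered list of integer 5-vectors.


Interval decomposition of M: I[1,1], I[1,4], I[3,3], I[4,4], I[4,5], I[5,5]^3.
HN type (ℓ=6): μ^(1)=37; μ^(2)=31; μ^(3)=13; μ^(4)=1; μ^(5)=-23; μ^(6)=-35

((0, 0, 0, 2, 0); (0, 1, 1, 0, 0); (0, 0, 1, 0, 0); (0, 0, 0, 1, 1); (2, 0, 0, 0, 0); (0, 0, 0, 0, 3))


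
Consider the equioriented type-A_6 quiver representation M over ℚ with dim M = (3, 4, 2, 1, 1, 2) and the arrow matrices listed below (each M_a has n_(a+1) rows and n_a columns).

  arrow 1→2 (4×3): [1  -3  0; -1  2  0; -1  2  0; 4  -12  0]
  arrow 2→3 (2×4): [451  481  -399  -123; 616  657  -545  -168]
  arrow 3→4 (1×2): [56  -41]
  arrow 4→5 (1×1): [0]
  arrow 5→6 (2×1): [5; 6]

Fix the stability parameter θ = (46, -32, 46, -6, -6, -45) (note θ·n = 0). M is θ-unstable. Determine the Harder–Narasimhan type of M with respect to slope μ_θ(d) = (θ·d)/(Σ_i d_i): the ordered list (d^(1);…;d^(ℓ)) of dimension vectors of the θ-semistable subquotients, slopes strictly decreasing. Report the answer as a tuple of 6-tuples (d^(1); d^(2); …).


Via rank(M_{q-1}∘⋯∘M_p): M ≅ I[1,1], I[1,2], I[1,3], I[2,2], I[2,4], I[5,6], I[6,6].
μ_θ-semistable layers: μ^(1)=46; μ^(2)=20; μ^(3)=7; μ^(4)=-51/2; μ^(5)=-32; μ^(6)=-45

((1, 0, 1, 0, 0, 0); (0, 0, 1, 1, 0, 0); (2, 2, 0, 0, 0, 0); (0, 0, 0, 0, 1, 1); (0, 2, 0, 0, 0, 0); (0, 0, 0, 0, 0, 1))


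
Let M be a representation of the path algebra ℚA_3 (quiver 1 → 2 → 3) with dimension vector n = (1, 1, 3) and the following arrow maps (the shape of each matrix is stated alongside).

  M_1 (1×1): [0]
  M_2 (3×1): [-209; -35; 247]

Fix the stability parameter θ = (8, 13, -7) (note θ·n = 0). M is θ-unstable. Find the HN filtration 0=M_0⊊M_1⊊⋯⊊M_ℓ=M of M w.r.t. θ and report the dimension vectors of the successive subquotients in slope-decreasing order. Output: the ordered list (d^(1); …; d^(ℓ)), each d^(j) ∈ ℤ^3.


Barcode: M ≅ I[1,1], I[2,3], I[3,3]^2. HN layers by μ_θ (3 steps, strictly decreasing):
  μ^(1)=8; μ^(2)=3; μ^(3)=-7

((1, 0, 0); (0, 1, 1); (0, 0, 2))


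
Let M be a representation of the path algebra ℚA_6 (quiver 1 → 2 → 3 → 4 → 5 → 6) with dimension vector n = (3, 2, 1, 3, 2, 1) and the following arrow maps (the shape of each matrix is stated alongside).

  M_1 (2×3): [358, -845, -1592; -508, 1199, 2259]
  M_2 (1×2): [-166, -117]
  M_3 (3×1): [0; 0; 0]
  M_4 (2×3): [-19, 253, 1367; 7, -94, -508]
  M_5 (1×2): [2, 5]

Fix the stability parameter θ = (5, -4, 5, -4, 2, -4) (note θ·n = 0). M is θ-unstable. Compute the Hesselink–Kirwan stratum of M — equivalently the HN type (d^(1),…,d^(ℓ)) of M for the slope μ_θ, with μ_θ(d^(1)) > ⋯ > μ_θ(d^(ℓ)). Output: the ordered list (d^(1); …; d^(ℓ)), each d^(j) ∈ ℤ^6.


Via rank(M_{q-1}∘⋯∘M_p): M ≅ I[1,1], I[1,2], I[1,3], I[4,4], I[4,5], I[4,6].
μ_θ-semistable layers: μ^(1)=5; μ^(2)=2; μ^(3)=1/2; μ^(4)=-1; μ^(5)=-4

((1, 0, 1, 0, 0, 0); (0, 0, 0, 0, 1, 0); (2, 2, 0, 0, 0, 0); (0, 0, 0, 0, 1, 1); (0, 0, 0, 3, 0, 0))


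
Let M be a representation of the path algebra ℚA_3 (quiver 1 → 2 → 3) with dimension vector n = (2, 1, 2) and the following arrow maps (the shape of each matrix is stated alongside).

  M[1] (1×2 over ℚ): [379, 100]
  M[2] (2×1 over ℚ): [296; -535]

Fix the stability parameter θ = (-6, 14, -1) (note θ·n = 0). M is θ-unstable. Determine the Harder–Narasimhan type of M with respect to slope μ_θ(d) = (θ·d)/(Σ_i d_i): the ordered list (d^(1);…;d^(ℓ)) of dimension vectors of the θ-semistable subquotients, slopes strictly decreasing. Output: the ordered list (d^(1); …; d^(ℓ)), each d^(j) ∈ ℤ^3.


Barcode: M ≅ I[1,1], I[1,3], I[3,3]. HN layers by μ_θ (3 steps, strictly decreasing):
  μ^(1)=13/2; μ^(2)=-1; μ^(3)=-6

((0, 1, 1); (0, 0, 1); (2, 0, 0))


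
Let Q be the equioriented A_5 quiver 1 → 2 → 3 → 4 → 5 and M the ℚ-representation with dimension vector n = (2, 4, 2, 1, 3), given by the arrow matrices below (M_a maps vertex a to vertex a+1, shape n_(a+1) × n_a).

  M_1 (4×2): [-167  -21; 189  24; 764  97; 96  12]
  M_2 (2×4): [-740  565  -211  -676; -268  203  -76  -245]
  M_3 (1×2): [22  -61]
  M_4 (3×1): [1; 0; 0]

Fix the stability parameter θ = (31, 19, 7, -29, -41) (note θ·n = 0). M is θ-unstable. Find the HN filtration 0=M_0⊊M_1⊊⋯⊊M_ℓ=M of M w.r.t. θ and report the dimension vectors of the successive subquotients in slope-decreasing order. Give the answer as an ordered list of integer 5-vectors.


Interval decomposition of M: I[1,3], I[1,5], I[2,2]^2, I[5,5]^2.
HN type (ℓ=3): μ^(1)=19; μ^(2)=-13/5; μ^(3)=-41

((1, 3, 1, 0, 0); (1, 1, 1, 1, 1); (0, 0, 0, 0, 2))


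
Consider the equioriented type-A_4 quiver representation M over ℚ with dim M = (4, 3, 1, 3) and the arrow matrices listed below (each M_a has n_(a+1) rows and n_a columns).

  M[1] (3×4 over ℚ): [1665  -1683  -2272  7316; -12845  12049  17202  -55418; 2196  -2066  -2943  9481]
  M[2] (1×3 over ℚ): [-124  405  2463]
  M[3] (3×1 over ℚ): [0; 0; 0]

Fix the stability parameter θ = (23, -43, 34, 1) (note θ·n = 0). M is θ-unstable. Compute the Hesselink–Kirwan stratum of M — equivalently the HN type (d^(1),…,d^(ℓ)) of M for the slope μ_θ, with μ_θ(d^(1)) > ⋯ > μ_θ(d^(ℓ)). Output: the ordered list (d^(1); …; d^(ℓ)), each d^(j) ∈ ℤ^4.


Via rank(M_{q-1}∘⋯∘M_p): M ≅ I[1,1], I[1,2]^2, I[1,3], I[4,4]^3.
μ_θ-semistable layers: μ^(1)=34; μ^(2)=23; μ^(3)=1; μ^(4)=-10

((0, 0, 1, 0); (1, 0, 0, 0); (0, 0, 0, 3); (3, 3, 0, 0))


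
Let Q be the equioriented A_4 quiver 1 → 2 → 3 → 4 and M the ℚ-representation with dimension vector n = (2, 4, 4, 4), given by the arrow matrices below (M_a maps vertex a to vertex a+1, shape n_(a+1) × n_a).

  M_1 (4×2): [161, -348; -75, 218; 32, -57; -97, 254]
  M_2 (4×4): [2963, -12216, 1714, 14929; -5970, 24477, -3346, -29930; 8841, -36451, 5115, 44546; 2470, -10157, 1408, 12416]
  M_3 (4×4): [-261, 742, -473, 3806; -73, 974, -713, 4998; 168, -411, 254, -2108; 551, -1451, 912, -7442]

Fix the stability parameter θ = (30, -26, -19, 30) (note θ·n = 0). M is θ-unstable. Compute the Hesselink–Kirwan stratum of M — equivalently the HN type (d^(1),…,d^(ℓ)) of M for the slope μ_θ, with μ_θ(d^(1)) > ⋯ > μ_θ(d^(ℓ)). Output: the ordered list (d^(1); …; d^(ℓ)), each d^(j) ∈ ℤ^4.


Interval decomposition of M: I[1,4]^2, I[2,3], I[2,4], I[4,4].
HN type (ℓ=4): μ^(1)=30; μ^(2)=-5; μ^(3)=-19; μ^(4)=-26

((0, 0, 0, 4); (2, 2, 2, 0); (0, 0, 2, 0); (0, 2, 0, 0))


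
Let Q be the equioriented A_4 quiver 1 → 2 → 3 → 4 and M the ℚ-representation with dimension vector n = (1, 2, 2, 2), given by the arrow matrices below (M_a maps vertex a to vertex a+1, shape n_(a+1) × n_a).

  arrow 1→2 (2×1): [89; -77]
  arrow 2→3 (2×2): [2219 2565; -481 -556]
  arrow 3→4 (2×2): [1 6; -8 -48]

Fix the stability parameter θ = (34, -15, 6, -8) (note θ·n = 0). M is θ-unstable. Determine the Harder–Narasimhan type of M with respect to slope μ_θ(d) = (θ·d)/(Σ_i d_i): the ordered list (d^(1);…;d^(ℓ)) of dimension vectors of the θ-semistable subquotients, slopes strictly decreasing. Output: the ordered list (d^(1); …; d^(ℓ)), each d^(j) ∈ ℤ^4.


Barcode: M ≅ I[1,4], I[2,3], I[4,4]. HN layers by μ_θ (4 steps, strictly decreasing):
  μ^(1)=6; μ^(2)=17/4; μ^(3)=-8; μ^(4)=-15

((0, 0, 1, 0); (1, 1, 1, 1); (0, 0, 0, 1); (0, 1, 0, 0))


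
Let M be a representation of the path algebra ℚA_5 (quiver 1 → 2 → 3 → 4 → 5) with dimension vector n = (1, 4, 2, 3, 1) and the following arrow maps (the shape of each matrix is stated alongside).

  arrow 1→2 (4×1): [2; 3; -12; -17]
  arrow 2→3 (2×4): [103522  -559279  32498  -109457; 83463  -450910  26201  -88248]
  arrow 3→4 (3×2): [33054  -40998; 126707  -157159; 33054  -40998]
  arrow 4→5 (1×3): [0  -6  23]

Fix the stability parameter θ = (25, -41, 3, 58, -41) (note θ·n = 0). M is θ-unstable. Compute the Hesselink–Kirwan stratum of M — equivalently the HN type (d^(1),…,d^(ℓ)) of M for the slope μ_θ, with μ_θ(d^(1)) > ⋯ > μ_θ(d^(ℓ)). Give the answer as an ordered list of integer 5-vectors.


Via rank(M_{q-1}∘⋯∘M_p): M ≅ I[1,2], I[2,2], I[2,3], I[2,4], I[4,4], I[4,5].
μ_θ-semistable layers: μ^(1)=58; μ^(2)=17/2; μ^(3)=3; μ^(4)=-8; μ^(5)=-41

((0, 0, 0, 2, 0); (0, 0, 0, 1, 1); (0, 0, 2, 0, 0); (1, 1, 0, 0, 0); (0, 3, 0, 0, 0))


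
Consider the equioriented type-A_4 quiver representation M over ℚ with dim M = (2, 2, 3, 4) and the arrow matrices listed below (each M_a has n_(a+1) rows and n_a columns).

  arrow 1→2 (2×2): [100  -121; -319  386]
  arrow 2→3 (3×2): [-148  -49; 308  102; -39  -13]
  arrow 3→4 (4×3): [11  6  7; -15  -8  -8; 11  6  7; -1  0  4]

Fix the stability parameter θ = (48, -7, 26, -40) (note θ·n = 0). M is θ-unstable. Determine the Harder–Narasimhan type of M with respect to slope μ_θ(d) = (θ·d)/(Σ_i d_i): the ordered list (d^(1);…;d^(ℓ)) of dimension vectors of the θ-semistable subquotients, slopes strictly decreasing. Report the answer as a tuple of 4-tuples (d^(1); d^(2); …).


Via rank(M_{q-1}∘⋯∘M_p): M ≅ I[1,4]^2, I[3,3], I[4,4]^2.
μ_θ-semistable layers: μ^(1)=26; μ^(2)=27/4; μ^(3)=-40

((0, 0, 1, 0); (2, 2, 2, 2); (0, 0, 0, 2))


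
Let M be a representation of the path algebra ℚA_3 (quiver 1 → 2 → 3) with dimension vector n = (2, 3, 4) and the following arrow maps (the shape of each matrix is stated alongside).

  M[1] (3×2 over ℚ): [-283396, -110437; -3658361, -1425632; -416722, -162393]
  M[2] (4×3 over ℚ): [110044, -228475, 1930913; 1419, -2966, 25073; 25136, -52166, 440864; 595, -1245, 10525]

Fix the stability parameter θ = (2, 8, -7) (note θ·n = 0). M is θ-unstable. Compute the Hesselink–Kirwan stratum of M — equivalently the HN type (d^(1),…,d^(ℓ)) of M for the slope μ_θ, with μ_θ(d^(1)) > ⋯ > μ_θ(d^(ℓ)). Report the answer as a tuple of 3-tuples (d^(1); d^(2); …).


Barcode: M ≅ I[1,3]^2, I[2,3], I[3,3]. HN layers by μ_θ (3 steps, strictly decreasing):
  μ^(1)=1; μ^(2)=1/2; μ^(3)=-7

((2, 2, 2); (0, 1, 1); (0, 0, 1))


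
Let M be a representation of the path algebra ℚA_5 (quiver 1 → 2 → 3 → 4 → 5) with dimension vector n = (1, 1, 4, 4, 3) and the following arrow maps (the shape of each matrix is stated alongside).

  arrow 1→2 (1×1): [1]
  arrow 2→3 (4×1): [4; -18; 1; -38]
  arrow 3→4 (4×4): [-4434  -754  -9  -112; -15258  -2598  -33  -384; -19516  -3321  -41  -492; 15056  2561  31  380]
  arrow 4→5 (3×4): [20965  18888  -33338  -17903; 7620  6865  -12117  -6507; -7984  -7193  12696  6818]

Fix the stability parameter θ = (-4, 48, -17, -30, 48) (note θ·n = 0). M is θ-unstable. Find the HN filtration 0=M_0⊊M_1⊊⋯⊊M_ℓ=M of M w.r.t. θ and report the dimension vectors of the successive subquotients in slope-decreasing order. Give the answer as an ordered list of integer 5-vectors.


Barcode: M ≅ I[1,5], I[3,3]^2, I[3,5], I[4,4], I[4,5]. HN layers by μ_θ (6 steps, strictly decreasing):
  μ^(1)=48; μ^(2)=1/3; μ^(3)=-4; μ^(4)=-17; μ^(5)=-47/2; μ^(6)=-30

((0, 0, 0, 0, 3); (0, 1, 1, 1, 0); (1, 0, 0, 0, 0); (0, 0, 2, 0, 0); (0, 0, 1, 1, 0); (0, 0, 0, 2, 0))


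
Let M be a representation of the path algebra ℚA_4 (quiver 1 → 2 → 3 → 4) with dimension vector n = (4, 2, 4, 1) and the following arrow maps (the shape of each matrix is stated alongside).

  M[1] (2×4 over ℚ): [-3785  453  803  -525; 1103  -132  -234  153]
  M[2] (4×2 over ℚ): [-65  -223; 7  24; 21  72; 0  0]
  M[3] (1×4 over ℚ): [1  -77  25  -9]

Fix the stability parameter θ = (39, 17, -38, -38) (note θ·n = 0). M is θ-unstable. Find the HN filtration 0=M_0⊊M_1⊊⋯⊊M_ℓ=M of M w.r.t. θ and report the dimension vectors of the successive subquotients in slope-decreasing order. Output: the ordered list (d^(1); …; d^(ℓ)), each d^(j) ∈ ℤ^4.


Via rank(M_{q-1}∘⋯∘M_p): M ≅ I[1,1]^2, I[1,3], I[1,4], I[3,3]^2.
μ_θ-semistable layers: μ^(1)=39; μ^(2)=6; μ^(3)=-5; μ^(4)=-38

((2, 0, 0, 0); (1, 1, 1, 0); (1, 1, 1, 1); (0, 0, 2, 0))


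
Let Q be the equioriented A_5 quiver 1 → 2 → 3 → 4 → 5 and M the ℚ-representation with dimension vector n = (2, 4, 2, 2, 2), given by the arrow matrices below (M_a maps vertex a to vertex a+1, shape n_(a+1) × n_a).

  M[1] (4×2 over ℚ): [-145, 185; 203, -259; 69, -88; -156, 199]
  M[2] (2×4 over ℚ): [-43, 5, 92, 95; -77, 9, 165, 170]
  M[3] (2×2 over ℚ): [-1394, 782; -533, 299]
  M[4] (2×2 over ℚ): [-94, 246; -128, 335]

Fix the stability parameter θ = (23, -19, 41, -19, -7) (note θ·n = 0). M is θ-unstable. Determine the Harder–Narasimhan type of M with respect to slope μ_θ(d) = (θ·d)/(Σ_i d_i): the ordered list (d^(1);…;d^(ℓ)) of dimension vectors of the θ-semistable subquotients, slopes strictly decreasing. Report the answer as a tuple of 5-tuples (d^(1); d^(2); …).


Interval decomposition of M: I[1,3], I[1,5], I[2,2]^2, I[4,5].
HN type (ℓ=5): μ^(1)=41; μ^(2)=5; μ^(3)=2; μ^(4)=-7; μ^(5)=-19

((0, 0, 1, 0, 0); (0, 0, 1, 1, 1); (2, 2, 0, 0, 0); (0, 0, 0, 0, 1); (0, 2, 0, 1, 0))


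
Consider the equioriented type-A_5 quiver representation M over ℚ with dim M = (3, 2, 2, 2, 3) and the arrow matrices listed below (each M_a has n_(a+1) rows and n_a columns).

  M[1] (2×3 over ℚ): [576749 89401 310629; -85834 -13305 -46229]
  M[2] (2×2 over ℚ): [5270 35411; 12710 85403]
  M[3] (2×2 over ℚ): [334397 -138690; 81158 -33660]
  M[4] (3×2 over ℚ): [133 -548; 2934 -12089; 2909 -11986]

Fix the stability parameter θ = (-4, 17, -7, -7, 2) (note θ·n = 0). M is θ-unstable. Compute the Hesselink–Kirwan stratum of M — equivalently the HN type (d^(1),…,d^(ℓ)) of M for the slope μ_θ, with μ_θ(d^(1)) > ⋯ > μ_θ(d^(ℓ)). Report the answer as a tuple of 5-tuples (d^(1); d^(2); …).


Via rank(M_{q-1}∘⋯∘M_p): M ≅ I[1,1], I[1,2], I[1,5], I[3,3], I[4,5], I[5,5].
μ_θ-semistable layers: μ^(1)=17; μ^(2)=2; μ^(3)=1; μ^(4)=-4; μ^(5)=-7

((0, 1, 0, 0, 0); (0, 0, 0, 0, 3); (0, 1, 1, 1, 0); (3, 0, 0, 0, 0); (0, 0, 1, 1, 0))


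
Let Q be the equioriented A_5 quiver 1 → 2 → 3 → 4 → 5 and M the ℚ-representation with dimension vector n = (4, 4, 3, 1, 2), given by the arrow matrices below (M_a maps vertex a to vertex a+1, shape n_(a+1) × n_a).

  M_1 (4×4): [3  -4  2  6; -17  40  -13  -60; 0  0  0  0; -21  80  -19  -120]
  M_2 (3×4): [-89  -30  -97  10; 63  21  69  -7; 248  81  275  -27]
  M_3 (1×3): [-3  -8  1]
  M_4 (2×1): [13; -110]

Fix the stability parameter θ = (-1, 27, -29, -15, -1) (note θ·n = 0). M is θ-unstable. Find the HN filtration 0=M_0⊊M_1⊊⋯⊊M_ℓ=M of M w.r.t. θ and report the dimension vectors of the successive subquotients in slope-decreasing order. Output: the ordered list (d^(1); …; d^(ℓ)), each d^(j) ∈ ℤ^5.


Via rank(M_{q-1}∘⋯∘M_p): M ≅ I[1,1]^2, I[1,2], I[1,5], I[2,3]^2, I[5,5].
μ_θ-semistable layers: μ^(1)=27; μ^(2)=-1; μ^(3)=-9/2

((0, 1, 0, 0, 0); (3, 2, 2, 0, 2); (1, 1, 1, 1, 0))


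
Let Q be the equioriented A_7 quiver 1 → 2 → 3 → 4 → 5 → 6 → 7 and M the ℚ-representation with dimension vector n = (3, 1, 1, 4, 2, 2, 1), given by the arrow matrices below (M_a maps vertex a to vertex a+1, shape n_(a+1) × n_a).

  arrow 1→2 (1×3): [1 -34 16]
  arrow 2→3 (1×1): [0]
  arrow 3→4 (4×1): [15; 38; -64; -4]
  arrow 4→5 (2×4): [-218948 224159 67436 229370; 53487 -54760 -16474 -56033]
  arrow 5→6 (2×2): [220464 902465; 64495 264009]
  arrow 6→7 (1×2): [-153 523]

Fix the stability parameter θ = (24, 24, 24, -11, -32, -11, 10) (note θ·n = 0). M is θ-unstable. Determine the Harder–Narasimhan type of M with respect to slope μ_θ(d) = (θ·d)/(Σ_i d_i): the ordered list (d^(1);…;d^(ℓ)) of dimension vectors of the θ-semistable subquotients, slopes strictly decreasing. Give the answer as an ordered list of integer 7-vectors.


Via rank(M_{q-1}∘⋯∘M_p): M ≅ I[1,1]^2, I[1,2], I[3,6], I[4,4]^2, I[4,7].
μ_θ-semistable layers: μ^(1)=24; μ^(2)=10; μ^(3)=-15/2; μ^(4)=-11; μ^(5)=-43/2

((3, 1, 0, 0, 0, 0, 0); (0, 0, 0, 0, 0, 0, 1); (0, 0, 1, 1, 1, 1, 0); (0, 0, 0, 2, 0, 1, 0); (0, 0, 0, 1, 1, 0, 0))


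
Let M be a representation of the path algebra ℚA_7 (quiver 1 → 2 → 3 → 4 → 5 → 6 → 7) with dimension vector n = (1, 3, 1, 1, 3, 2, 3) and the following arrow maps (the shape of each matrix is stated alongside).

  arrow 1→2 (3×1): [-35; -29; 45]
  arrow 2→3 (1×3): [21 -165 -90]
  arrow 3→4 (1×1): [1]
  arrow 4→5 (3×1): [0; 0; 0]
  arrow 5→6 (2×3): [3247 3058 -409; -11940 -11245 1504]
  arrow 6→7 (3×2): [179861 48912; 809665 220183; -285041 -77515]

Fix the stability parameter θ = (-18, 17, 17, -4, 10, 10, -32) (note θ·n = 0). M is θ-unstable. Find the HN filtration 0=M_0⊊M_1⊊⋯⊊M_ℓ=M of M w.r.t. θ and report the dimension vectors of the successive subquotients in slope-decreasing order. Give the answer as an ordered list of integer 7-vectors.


Barcode: M ≅ I[1,2], I[2,2], I[2,4], I[5,5], I[5,7]^2, I[7,7]. HN layers by μ_θ (5 steps, strictly decreasing):
  μ^(1)=17; μ^(2)=10; μ^(3)=-4; μ^(4)=-18; μ^(5)=-32

((0, 2, 0, 0, 0, 0, 0); (0, 1, 1, 1, 1, 0, 0); (0, 0, 0, 0, 2, 2, 2); (1, 0, 0, 0, 0, 0, 0); (0, 0, 0, 0, 0, 0, 1))


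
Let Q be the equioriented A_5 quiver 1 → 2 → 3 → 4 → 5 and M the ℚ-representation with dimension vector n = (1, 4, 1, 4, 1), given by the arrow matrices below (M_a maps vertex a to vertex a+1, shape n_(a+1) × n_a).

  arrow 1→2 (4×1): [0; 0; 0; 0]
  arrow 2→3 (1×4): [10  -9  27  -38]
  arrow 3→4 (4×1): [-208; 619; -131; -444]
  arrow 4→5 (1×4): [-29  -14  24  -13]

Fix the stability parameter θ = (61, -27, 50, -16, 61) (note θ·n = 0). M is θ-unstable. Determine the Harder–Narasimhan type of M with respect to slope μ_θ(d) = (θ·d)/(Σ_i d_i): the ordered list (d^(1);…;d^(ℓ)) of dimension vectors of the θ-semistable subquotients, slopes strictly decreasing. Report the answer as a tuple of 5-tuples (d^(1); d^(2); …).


Via rank(M_{q-1}∘⋯∘M_p): M ≅ I[1,1], I[2,2]^3, I[2,5], I[4,4]^3.
μ_θ-semistable layers: μ^(1)=61; μ^(2)=17; μ^(3)=-16; μ^(4)=-27

((1, 0, 0, 0, 1); (0, 0, 1, 1, 0); (0, 0, 0, 3, 0); (0, 4, 0, 0, 0))


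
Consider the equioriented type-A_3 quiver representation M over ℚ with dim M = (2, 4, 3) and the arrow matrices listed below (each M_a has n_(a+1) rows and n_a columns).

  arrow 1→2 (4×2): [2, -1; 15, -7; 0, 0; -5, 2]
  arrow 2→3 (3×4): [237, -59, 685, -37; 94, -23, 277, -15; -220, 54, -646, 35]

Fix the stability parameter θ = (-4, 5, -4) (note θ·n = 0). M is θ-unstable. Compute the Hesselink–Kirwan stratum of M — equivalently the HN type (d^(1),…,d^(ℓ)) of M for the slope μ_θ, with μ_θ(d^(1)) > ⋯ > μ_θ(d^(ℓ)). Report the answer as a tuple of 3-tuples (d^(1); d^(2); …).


Interval decomposition of M: I[1,3]^2, I[2,2], I[2,3].
HN type (ℓ=3): μ^(1)=5; μ^(2)=1/2; μ^(3)=-4

((0, 1, 0); (0, 3, 3); (2, 0, 0))


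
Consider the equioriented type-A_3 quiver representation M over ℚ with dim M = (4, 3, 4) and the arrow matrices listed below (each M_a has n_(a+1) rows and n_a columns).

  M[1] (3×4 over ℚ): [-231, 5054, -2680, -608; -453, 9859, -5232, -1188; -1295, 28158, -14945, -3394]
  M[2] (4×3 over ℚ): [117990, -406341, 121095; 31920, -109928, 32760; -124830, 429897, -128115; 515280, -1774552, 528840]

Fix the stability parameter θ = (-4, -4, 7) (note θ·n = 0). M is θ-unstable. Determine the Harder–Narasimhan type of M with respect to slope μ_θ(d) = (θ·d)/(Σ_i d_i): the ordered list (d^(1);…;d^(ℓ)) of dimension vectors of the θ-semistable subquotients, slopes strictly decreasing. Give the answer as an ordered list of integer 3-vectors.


Barcode: M ≅ I[1,1], I[1,2]^2, I[1,3], I[3,3]^3. HN layers by μ_θ (2 steps, strictly decreasing):
  μ^(1)=7; μ^(2)=-4

((0, 0, 4); (4, 3, 0))


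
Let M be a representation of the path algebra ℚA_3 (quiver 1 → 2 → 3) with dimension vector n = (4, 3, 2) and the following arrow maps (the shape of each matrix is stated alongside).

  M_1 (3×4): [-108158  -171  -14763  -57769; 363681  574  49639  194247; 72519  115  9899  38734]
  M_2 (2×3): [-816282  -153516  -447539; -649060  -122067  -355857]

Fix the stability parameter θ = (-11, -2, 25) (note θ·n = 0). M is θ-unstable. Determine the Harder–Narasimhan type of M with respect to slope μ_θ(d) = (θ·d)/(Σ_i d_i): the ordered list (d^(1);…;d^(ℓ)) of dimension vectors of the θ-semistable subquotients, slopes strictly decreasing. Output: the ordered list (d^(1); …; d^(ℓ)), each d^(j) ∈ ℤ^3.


Barcode: M ≅ I[1,1], I[1,2], I[1,3]^2. HN layers by μ_θ (3 steps, strictly decreasing):
  μ^(1)=25; μ^(2)=-2; μ^(3)=-11

((0, 0, 2); (0, 3, 0); (4, 0, 0))


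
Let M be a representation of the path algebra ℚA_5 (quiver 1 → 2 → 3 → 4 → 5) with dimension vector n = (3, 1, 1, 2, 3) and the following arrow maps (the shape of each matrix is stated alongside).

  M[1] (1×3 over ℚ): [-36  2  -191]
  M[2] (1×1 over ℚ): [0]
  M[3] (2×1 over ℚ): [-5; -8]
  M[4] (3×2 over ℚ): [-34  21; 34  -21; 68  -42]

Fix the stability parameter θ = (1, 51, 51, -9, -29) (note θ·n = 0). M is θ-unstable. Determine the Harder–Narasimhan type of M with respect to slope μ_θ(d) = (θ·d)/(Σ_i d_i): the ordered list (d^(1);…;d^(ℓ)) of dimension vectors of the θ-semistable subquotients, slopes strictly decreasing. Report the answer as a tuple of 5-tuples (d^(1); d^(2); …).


Barcode: M ≅ I[1,1]^2, I[1,2], I[3,5], I[4,4], I[5,5]^2. HN layers by μ_θ (5 steps, strictly decreasing):
  μ^(1)=51; μ^(2)=13/3; μ^(3)=1; μ^(4)=-9; μ^(5)=-29

((0, 1, 0, 0, 0); (0, 0, 1, 1, 1); (3, 0, 0, 0, 0); (0, 0, 0, 1, 0); (0, 0, 0, 0, 2))


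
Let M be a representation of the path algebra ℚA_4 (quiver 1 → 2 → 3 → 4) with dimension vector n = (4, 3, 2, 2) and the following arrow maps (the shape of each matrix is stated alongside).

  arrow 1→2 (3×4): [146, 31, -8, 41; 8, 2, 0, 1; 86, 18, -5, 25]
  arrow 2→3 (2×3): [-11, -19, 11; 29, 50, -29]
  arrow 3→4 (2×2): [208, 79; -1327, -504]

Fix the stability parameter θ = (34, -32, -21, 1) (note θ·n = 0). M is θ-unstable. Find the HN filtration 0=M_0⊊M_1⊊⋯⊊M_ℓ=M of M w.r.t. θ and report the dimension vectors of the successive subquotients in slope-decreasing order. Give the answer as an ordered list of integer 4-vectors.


Via rank(M_{q-1}∘⋯∘M_p): M ≅ I[1,1], I[1,2], I[1,4]^2.
μ_θ-semistable layers: μ^(1)=34; μ^(2)=1; μ^(3)=-19/3

((1, 0, 0, 0); (1, 1, 0, 2); (2, 2, 2, 0))


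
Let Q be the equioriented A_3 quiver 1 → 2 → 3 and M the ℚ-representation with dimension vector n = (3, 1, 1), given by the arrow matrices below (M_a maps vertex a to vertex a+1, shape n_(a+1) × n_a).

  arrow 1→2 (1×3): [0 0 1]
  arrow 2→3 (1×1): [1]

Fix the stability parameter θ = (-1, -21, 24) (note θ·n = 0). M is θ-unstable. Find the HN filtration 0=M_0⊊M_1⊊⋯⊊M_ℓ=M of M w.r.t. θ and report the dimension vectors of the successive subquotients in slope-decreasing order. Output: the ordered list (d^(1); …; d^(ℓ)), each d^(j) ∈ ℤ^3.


Via rank(M_{q-1}∘⋯∘M_p): M ≅ I[1,1]^2, I[1,3].
μ_θ-semistable layers: μ^(1)=24; μ^(2)=-1; μ^(3)=-11

((0, 0, 1); (2, 0, 0); (1, 1, 0))


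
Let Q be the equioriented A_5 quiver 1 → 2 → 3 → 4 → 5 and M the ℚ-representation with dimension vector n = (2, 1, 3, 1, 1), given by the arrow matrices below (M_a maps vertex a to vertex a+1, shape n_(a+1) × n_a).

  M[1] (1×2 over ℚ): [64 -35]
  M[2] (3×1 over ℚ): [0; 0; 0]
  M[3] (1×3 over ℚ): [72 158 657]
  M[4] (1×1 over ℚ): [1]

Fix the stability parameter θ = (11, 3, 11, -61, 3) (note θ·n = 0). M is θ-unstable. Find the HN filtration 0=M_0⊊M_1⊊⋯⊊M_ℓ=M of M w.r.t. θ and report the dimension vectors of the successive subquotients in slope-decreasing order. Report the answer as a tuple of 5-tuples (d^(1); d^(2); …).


Interval decomposition of M: I[1,1], I[1,2], I[3,3]^2, I[3,5].
HN type (ℓ=4): μ^(1)=11; μ^(2)=7; μ^(3)=3; μ^(4)=-25

((1, 0, 2, 0, 0); (1, 1, 0, 0, 0); (0, 0, 0, 0, 1); (0, 0, 1, 1, 0))


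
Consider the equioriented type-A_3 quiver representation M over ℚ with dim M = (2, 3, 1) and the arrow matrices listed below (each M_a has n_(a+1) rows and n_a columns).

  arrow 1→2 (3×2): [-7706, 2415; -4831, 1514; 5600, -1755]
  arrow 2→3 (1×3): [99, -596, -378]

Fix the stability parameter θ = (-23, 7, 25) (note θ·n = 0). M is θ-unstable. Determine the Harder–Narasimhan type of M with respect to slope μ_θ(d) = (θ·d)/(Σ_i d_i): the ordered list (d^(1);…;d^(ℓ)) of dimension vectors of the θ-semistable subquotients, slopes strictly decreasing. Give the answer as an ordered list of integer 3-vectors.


Via rank(M_{q-1}∘⋯∘M_p): M ≅ I[1,2], I[1,3], I[2,2].
μ_θ-semistable layers: μ^(1)=25; μ^(2)=7; μ^(3)=-23

((0, 0, 1); (0, 3, 0); (2, 0, 0))


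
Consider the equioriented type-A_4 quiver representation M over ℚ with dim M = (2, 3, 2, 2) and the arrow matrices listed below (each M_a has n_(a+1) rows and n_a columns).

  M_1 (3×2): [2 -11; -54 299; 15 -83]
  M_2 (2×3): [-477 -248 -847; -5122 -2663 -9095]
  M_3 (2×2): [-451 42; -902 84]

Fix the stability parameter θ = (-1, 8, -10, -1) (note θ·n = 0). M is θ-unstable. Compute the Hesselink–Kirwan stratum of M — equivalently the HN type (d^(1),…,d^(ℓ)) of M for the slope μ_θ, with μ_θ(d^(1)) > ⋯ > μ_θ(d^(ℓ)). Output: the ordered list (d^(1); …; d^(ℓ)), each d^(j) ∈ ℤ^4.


Via rank(M_{q-1}∘⋯∘M_p): M ≅ I[1,3], I[1,4], I[2,2], I[4,4].
μ_θ-semistable layers: μ^(1)=8; μ^(2)=-1

((0, 1, 0, 0); (2, 2, 2, 2))


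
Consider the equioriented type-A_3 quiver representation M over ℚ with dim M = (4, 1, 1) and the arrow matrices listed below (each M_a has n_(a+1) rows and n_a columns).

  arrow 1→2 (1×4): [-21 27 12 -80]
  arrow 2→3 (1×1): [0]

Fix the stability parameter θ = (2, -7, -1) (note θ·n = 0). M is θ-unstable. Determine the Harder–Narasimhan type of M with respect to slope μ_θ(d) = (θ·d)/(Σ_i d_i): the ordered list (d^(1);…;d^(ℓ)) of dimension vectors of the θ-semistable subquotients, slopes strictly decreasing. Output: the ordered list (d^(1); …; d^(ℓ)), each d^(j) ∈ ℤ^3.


Via rank(M_{q-1}∘⋯∘M_p): M ≅ I[1,1]^3, I[1,2], I[3,3].
μ_θ-semistable layers: μ^(1)=2; μ^(2)=-1; μ^(3)=-5/2

((3, 0, 0); (0, 0, 1); (1, 1, 0))


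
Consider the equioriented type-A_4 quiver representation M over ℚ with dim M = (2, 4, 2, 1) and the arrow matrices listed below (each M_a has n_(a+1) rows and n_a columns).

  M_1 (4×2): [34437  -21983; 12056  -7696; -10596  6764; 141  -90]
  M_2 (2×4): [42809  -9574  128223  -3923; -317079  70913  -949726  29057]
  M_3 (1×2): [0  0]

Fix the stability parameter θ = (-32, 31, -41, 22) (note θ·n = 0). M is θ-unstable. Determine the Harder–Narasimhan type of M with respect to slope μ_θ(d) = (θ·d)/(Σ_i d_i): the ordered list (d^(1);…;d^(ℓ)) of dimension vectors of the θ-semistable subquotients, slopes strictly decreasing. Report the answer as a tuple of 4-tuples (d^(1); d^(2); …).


Interval decomposition of M: I[1,3]^2, I[2,2]^2, I[4,4].
HN type (ℓ=4): μ^(1)=31; μ^(2)=22; μ^(3)=-5; μ^(4)=-32

((0, 2, 0, 0); (0, 0, 0, 1); (0, 2, 2, 0); (2, 0, 0, 0))
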